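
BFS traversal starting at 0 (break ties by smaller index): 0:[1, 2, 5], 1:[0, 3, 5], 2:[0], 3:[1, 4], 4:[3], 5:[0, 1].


BFS queue: start with [0]
Visit order: [0, 1, 2, 5, 3, 4]


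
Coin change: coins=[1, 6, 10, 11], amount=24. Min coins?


dp[0]=0; dp[i]=1+min(dp[i-c] for c in coins)
...dp[19]=4, dp[20]=2, dp[21]=2, dp[22]=2, dp[23]=3, dp[24]=4
Minimum coins for 24 = 4


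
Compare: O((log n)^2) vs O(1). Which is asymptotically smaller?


constant grows slower than polylogarithmic
O(1) is asymptotically smaller; O((log n)^2) grows faster


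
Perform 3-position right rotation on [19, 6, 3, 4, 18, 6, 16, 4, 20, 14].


Right rotate by 3: [4, 20, 14, 19, 6, 3, 4, 18, 6, 16]


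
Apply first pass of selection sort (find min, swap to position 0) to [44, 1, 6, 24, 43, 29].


After one pass: [1, 44, 6, 24, 43, 29]


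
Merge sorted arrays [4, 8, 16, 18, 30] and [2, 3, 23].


Compare heads, take smaller each step.
Merged: [2, 3, 4, 8, 16, 18, 23, 30]


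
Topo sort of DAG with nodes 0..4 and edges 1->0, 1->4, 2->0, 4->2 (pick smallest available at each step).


Kahn's algorithm, process smallest node first
Order: [1, 3, 4, 2, 0]


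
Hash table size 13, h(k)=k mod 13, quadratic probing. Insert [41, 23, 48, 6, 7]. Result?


Insertions: 41->slot 2; 23->slot 10; 48->slot 9; 6->slot 6; 7->slot 7
Table: [None, None, 41, None, None, None, 6, 7, None, 48, 23, None, None]


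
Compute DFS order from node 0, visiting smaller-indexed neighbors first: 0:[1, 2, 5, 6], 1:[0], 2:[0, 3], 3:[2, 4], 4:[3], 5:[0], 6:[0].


DFS stack-based: start with [0]
Visit order: [0, 1, 2, 3, 4, 5, 6]


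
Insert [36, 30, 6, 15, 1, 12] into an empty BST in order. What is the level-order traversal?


Root = 36; build tree by BST insertion.
Level-Order traversal: [36, 30, 6, 1, 15, 12]


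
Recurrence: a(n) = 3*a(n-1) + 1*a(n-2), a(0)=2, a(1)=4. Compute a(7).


Build bottom-up:
...a(5)=502, a(6)=1658, a(7)=3*1658+1*502=5476


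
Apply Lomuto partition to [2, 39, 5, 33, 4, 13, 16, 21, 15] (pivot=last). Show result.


Elements <= 15 go left of pivot.
Result: [2, 5, 4, 13, 15, 33, 16, 21, 39], pivot at index 4


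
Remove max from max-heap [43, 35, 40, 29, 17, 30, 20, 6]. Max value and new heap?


Max = 43
Replace root with last, heapify down
Resulting heap: [40, 35, 30, 29, 17, 6, 20]


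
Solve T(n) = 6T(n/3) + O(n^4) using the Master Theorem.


a=6, b=3, c=4. log_3(6)=1.631 < c=4. Case 3: O(n^c) = O(n^4)
Complexity: O(n^4)


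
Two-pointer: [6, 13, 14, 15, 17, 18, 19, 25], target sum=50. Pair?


Two pointers: lo=0, hi=7
No pair sums to 50


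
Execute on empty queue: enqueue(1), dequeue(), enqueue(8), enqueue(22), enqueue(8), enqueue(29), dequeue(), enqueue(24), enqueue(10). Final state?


enqueue(1) -> [1]
dequeue() returns 1 -> []
enqueue(8) -> [8]
enqueue(22) -> [8, 22]
enqueue(8) -> [8, 22, 8]
enqueue(29) -> [8, 22, 8, 29]
dequeue() returns 8 -> [22, 8, 29]
enqueue(24) -> [22, 8, 29, 24]
enqueue(10) -> [22, 8, 29, 24, 10]
Final queue (front to back): [22, 8, 29, 24, 10]


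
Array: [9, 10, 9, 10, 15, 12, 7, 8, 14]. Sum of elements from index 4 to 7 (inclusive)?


Prefix sums: [0, 9, 19, 28, 38, 53, 65, 72, 80, 94]
Sum[4..7] = prefix[8] - prefix[4] = 80 - 38 = 42


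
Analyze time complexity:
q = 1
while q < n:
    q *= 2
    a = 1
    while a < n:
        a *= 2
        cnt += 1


Per nesting level: O(log n) * O(log n) = O((log n)^2)
Complexity: O((log n)^2)


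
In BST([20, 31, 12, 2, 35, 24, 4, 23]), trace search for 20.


BST root = 20
Search for 20: compare at each node
Path: [20]


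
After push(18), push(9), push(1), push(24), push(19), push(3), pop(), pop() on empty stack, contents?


push(18) -> [18]
push(9) -> [18, 9]
push(1) -> [18, 9, 1]
push(24) -> [18, 9, 1, 24]
push(19) -> [18, 9, 1, 24, 19]
push(3) -> [18, 9, 1, 24, 19, 3]
pop() returns 3 -> [18, 9, 1, 24, 19]
pop() returns 19 -> [18, 9, 1, 24]
Final stack (bottom to top): [18, 9, 1, 24]


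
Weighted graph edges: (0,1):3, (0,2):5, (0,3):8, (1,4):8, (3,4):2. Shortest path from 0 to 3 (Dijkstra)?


Dijkstra from 0:
Distances: {0: 0, 1: 3, 2: 5, 3: 8, 4: 10}
Shortest distance to 3 = 8, path = [0, 3]


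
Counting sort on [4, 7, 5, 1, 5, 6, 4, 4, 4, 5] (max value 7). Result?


Count array: [0, 1, 0, 0, 4, 3, 1, 1]
Reconstruct: [1, 4, 4, 4, 4, 5, 5, 5, 6, 7]


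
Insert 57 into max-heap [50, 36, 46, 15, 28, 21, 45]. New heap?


Append 57: [50, 36, 46, 15, 28, 21, 45, 57]
Bubble up: swap idx 7(57) with idx 3(15); swap idx 3(57) with idx 1(36); swap idx 1(57) with idx 0(50)
Result: [57, 50, 46, 36, 28, 21, 45, 15]


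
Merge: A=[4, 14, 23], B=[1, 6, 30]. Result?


Compare heads, take smaller each step.
Merged: [1, 4, 6, 14, 23, 30]


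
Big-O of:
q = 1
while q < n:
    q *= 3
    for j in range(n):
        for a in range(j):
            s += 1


Per nesting level: O(log n) * O(n) * O(n) [triangular over j] = O(n^2 log n)
Complexity: O(n^2 log n)


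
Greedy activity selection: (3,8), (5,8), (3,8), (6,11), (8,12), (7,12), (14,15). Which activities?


Greedy: pick earliest-ending, then skip overlaps.
Selected (3 activities): [(3, 8), (8, 12), (14, 15)]


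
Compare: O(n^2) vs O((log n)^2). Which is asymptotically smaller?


polylogarithmic grows slower than quadratic
O((log n)^2) is asymptotically smaller; O(n^2) grows faster


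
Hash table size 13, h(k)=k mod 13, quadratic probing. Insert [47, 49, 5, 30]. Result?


Insertions: 47->slot 8; 49->slot 10; 5->slot 5; 30->slot 4
Table: [None, None, None, None, 30, 5, None, None, 47, None, 49, None, None]


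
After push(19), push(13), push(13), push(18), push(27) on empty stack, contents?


push(19) -> [19]
push(13) -> [19, 13]
push(13) -> [19, 13, 13]
push(18) -> [19, 13, 13, 18]
push(27) -> [19, 13, 13, 18, 27]
Final stack (bottom to top): [19, 13, 13, 18, 27]


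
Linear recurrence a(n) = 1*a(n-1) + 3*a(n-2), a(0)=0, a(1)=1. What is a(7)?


Build bottom-up:
...a(5)=19, a(6)=40, a(7)=1*40+3*19=97


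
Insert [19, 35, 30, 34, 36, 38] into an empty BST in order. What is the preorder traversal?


Root = 19; build tree by BST insertion.
Preorder traversal: [19, 35, 30, 34, 36, 38]


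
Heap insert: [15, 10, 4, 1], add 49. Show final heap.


Append 49: [15, 10, 4, 1, 49]
Bubble up: swap idx 4(49) with idx 1(10); swap idx 1(49) with idx 0(15)
Result: [49, 15, 4, 1, 10]


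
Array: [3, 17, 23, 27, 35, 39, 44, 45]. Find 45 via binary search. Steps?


Search for 45:
[0,7] mid=3 arr[3]=27
[4,7] mid=5 arr[5]=39
[6,7] mid=6 arr[6]=44
[7,7] mid=7 arr[7]=45
Total: 4 comparisons


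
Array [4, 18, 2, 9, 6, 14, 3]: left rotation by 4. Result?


Left rotate by 4: [6, 14, 3, 4, 18, 2, 9]


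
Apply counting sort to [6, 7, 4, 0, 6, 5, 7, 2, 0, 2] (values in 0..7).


Count array: [2, 0, 2, 0, 1, 1, 2, 2]
Reconstruct: [0, 0, 2, 2, 4, 5, 6, 6, 7, 7]


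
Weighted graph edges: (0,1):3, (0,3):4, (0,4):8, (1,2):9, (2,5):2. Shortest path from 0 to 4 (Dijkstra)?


Dijkstra from 0:
Distances: {0: 0, 1: 3, 2: 12, 3: 4, 4: 8, 5: 14}
Shortest distance to 4 = 8, path = [0, 4]


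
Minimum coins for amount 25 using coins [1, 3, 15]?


dp[0]=0; dp[i]=1+min(dp[i-c] for c in coins)
...dp[20]=4, dp[21]=3, dp[22]=4, dp[23]=5, dp[24]=4, dp[25]=5
Minimum coins for 25 = 5


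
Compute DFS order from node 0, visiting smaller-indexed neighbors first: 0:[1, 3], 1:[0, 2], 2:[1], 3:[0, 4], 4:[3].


DFS stack-based: start with [0]
Visit order: [0, 1, 2, 3, 4]


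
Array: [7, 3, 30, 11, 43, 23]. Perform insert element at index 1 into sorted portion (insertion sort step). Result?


After one pass: [3, 7, 30, 11, 43, 23]


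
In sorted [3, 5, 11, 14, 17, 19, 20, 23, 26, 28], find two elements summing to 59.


Two pointers: lo=0, hi=9
No pair sums to 59


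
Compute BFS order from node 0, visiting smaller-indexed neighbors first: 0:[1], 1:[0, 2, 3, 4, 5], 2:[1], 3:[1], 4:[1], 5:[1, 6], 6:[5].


BFS queue: start with [0]
Visit order: [0, 1, 2, 3, 4, 5, 6]


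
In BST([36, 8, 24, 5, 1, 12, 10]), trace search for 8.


BST root = 36
Search for 8: compare at each node
Path: [36, 8]


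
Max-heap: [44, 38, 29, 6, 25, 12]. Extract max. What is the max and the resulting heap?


Max = 44
Replace root with last, heapify down
Resulting heap: [38, 25, 29, 6, 12]


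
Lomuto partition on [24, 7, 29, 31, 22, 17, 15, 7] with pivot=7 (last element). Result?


Elements <= 7 go left of pivot.
Result: [7, 7, 29, 31, 22, 17, 15, 24], pivot at index 1


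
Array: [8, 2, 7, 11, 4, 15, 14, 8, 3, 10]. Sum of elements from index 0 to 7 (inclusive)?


Prefix sums: [0, 8, 10, 17, 28, 32, 47, 61, 69, 72, 82]
Sum[0..7] = prefix[8] - prefix[0] = 69 - 0 = 69


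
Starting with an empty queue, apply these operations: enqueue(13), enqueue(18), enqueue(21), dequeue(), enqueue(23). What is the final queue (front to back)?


enqueue(13) -> [13]
enqueue(18) -> [13, 18]
enqueue(21) -> [13, 18, 21]
dequeue() returns 13 -> [18, 21]
enqueue(23) -> [18, 21, 23]
Final queue (front to back): [18, 21, 23]


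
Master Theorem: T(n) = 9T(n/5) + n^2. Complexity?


a=9, b=5, c=2. log_5(9)=1.365 < c=2. Case 3: O(n^c) = O(n^2)
Complexity: O(n^2)


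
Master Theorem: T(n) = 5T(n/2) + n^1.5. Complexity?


a=5, b=2, c=1.5. log_2(5)=2.322 > c=1.5. Case 1: O(n^log_b(a)) = O(n^2.322)
Complexity: O(n^2.322)


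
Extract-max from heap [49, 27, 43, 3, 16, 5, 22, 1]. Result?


Max = 49
Replace root with last, heapify down
Resulting heap: [43, 27, 22, 3, 16, 5, 1]


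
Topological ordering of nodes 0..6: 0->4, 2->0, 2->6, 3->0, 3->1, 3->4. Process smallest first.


Kahn's algorithm, process smallest node first
Order: [2, 3, 0, 1, 4, 5, 6]


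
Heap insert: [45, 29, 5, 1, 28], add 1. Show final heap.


Append 1: [45, 29, 5, 1, 28, 1]
Bubble up: no swaps needed
Result: [45, 29, 5, 1, 28, 1]


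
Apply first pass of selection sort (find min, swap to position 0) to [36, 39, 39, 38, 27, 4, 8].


After one pass: [4, 39, 39, 38, 27, 36, 8]


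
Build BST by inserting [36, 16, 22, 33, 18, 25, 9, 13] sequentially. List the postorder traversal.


Root = 36; build tree by BST insertion.
Postorder traversal: [13, 9, 18, 25, 33, 22, 16, 36]


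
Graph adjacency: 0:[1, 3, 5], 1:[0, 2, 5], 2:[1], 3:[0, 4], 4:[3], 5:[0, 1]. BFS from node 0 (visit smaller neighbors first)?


BFS queue: start with [0]
Visit order: [0, 1, 3, 5, 2, 4]


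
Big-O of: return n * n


Analysis: constant-time operation, no loop
Complexity: O(1)


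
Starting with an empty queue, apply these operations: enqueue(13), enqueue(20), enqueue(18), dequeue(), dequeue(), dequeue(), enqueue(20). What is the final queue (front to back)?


enqueue(13) -> [13]
enqueue(20) -> [13, 20]
enqueue(18) -> [13, 20, 18]
dequeue() returns 13 -> [20, 18]
dequeue() returns 20 -> [18]
dequeue() returns 18 -> []
enqueue(20) -> [20]
Final queue (front to back): [20]


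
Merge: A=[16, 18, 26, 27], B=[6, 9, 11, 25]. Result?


Compare heads, take smaller each step.
Merged: [6, 9, 11, 16, 18, 25, 26, 27]


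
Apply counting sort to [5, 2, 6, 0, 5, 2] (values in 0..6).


Count array: [1, 0, 2, 0, 0, 2, 1]
Reconstruct: [0, 2, 2, 5, 5, 6]


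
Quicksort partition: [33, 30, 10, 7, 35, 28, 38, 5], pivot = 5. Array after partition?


Elements <= 5 go left of pivot.
Result: [5, 30, 10, 7, 35, 28, 38, 33], pivot at index 0


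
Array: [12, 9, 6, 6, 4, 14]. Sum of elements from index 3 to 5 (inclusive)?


Prefix sums: [0, 12, 21, 27, 33, 37, 51]
Sum[3..5] = prefix[6] - prefix[3] = 51 - 27 = 24


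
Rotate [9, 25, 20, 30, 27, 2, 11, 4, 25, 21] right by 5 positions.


Right rotate by 5: [2, 11, 4, 25, 21, 9, 25, 20, 30, 27]


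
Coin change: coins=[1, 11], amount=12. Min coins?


dp[0]=0; dp[i]=1+min(dp[i-c] for c in coins)
...dp[7]=7, dp[8]=8, dp[9]=9, dp[10]=10, dp[11]=1, dp[12]=2
Minimum coins for 12 = 2


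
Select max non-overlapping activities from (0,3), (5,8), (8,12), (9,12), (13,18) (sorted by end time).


Greedy: pick earliest-ending, then skip overlaps.
Selected (4 activities): [(0, 3), (5, 8), (8, 12), (13, 18)]


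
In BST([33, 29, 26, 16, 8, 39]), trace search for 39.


BST root = 33
Search for 39: compare at each node
Path: [33, 39]


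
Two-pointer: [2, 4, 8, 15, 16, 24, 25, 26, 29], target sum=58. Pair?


Two pointers: lo=0, hi=8
No pair sums to 58


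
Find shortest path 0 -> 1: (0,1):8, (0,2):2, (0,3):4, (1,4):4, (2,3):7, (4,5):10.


Dijkstra from 0:
Distances: {0: 0, 1: 8, 2: 2, 3: 4, 4: 12, 5: 22}
Shortest distance to 1 = 8, path = [0, 1]


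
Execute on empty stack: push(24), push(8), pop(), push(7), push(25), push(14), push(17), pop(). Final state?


push(24) -> [24]
push(8) -> [24, 8]
pop() returns 8 -> [24]
push(7) -> [24, 7]
push(25) -> [24, 7, 25]
push(14) -> [24, 7, 25, 14]
push(17) -> [24, 7, 25, 14, 17]
pop() returns 17 -> [24, 7, 25, 14]
Final stack (bottom to top): [24, 7, 25, 14]


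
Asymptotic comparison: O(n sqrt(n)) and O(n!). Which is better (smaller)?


n^1.5 grows slower than factorial
O(n sqrt(n)) is asymptotically smaller; O(n!) grows faster


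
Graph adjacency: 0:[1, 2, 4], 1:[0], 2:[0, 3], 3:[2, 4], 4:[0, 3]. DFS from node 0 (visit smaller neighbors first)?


DFS stack-based: start with [0]
Visit order: [0, 1, 2, 3, 4]


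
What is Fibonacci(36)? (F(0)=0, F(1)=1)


F(n)=F(n-1)+F(n-2)
...F(34)=5702887, F(35)=9227465, F(36)=14930352


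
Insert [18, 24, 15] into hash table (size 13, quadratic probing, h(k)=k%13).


Insertions: 18->slot 5; 24->slot 11; 15->slot 2
Table: [None, None, 15, None, None, 18, None, None, None, None, None, 24, None]


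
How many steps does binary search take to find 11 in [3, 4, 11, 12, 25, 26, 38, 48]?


Search for 11:
[0,7] mid=3 arr[3]=12
[0,2] mid=1 arr[1]=4
[2,2] mid=2 arr[2]=11
Total: 3 comparisons


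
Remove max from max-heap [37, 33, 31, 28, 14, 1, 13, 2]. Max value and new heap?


Max = 37
Replace root with last, heapify down
Resulting heap: [33, 28, 31, 2, 14, 1, 13]


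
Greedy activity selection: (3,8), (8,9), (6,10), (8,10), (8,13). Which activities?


Greedy: pick earliest-ending, then skip overlaps.
Selected (2 activities): [(3, 8), (8, 9)]


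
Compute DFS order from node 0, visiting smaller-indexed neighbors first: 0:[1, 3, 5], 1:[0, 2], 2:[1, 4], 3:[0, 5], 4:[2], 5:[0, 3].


DFS stack-based: start with [0]
Visit order: [0, 1, 2, 4, 3, 5]


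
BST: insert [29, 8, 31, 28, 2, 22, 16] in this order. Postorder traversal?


Root = 29; build tree by BST insertion.
Postorder traversal: [2, 16, 22, 28, 8, 31, 29]


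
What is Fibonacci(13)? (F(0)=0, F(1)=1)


F(n)=F(n-1)+F(n-2)
...F(11)=89, F(12)=144, F(13)=233


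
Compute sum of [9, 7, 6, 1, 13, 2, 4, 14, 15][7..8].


Prefix sums: [0, 9, 16, 22, 23, 36, 38, 42, 56, 71]
Sum[7..8] = prefix[9] - prefix[7] = 71 - 42 = 29


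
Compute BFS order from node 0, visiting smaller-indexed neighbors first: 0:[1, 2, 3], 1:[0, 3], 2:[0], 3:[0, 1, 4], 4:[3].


BFS queue: start with [0]
Visit order: [0, 1, 2, 3, 4]


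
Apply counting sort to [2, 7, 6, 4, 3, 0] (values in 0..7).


Count array: [1, 0, 1, 1, 1, 0, 1, 1]
Reconstruct: [0, 2, 3, 4, 6, 7]


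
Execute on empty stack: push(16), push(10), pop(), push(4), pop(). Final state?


push(16) -> [16]
push(10) -> [16, 10]
pop() returns 10 -> [16]
push(4) -> [16, 4]
pop() returns 4 -> [16]
Final stack (bottom to top): [16]


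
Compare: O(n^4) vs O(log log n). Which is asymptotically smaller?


double-logarithmic grows slower than quartic
O(log log n) is asymptotically smaller; O(n^4) grows faster


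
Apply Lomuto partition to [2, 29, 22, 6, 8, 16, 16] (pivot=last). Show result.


Elements <= 16 go left of pivot.
Result: [2, 6, 8, 16, 16, 29, 22], pivot at index 4


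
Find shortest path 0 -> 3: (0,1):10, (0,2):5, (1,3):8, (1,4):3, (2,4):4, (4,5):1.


Dijkstra from 0:
Distances: {0: 0, 1: 10, 2: 5, 3: 18, 4: 9, 5: 10}
Shortest distance to 3 = 18, path = [0, 1, 3]


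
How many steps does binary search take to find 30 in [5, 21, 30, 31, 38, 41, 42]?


Search for 30:
[0,6] mid=3 arr[3]=31
[0,2] mid=1 arr[1]=21
[2,2] mid=2 arr[2]=30
Total: 3 comparisons


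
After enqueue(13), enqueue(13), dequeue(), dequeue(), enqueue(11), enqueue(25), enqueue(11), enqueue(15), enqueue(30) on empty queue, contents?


enqueue(13) -> [13]
enqueue(13) -> [13, 13]
dequeue() returns 13 -> [13]
dequeue() returns 13 -> []
enqueue(11) -> [11]
enqueue(25) -> [11, 25]
enqueue(11) -> [11, 25, 11]
enqueue(15) -> [11, 25, 11, 15]
enqueue(30) -> [11, 25, 11, 15, 30]
Final queue (front to back): [11, 25, 11, 15, 30]


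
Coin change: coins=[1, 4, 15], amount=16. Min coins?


dp[0]=0; dp[i]=1+min(dp[i-c] for c in coins)
...dp[11]=5, dp[12]=3, dp[13]=4, dp[14]=5, dp[15]=1, dp[16]=2
Minimum coins for 16 = 2


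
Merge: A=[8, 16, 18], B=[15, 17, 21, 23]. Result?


Compare heads, take smaller each step.
Merged: [8, 15, 16, 17, 18, 21, 23]


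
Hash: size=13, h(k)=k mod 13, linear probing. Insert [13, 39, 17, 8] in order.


Insertions: 13->slot 0; 39->slot 1; 17->slot 4; 8->slot 8
Table: [13, 39, None, None, 17, None, None, None, 8, None, None, None, None]


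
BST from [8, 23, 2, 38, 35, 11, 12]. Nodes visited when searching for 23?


BST root = 8
Search for 23: compare at each node
Path: [8, 23]


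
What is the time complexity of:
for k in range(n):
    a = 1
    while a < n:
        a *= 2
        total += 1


Per nesting level: O(n) * O(log n) = O(n log n)
Complexity: O(n log n)


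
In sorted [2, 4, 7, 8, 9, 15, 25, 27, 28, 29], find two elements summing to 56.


Two pointers: lo=0, hi=9
Found pair: (27, 29) summing to 56


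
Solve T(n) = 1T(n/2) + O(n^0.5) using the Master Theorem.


a=1, b=2, c=0.5. log_2(1)=0 < c=0.5. Case 3: O(n^c) = O(sqrt(n))
Complexity: O(sqrt(n))


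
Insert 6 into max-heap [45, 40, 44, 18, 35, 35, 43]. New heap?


Append 6: [45, 40, 44, 18, 35, 35, 43, 6]
Bubble up: no swaps needed
Result: [45, 40, 44, 18, 35, 35, 43, 6]


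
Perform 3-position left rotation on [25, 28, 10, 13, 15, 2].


Left rotate by 3: [13, 15, 2, 25, 28, 10]


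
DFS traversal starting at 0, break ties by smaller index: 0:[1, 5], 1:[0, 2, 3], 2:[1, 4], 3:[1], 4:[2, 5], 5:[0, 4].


DFS stack-based: start with [0]
Visit order: [0, 1, 2, 4, 5, 3]


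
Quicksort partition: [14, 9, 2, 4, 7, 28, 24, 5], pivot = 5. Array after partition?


Elements <= 5 go left of pivot.
Result: [2, 4, 5, 9, 7, 28, 24, 14], pivot at index 2


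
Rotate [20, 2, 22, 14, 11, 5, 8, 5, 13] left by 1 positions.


Left rotate by 1: [2, 22, 14, 11, 5, 8, 5, 13, 20]


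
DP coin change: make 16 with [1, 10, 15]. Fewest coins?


dp[0]=0; dp[i]=1+min(dp[i-c] for c in coins)
...dp[11]=2, dp[12]=3, dp[13]=4, dp[14]=5, dp[15]=1, dp[16]=2
Minimum coins for 16 = 2


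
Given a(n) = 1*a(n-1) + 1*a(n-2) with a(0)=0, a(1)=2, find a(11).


Build bottom-up:
...a(9)=68, a(10)=110, a(11)=1*110+1*68=178


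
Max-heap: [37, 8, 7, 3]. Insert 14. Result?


Append 14: [37, 8, 7, 3, 14]
Bubble up: swap idx 4(14) with idx 1(8)
Result: [37, 14, 7, 3, 8]


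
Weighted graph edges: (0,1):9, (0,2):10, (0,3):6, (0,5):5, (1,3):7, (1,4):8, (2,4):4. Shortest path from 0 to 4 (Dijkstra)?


Dijkstra from 0:
Distances: {0: 0, 1: 9, 2: 10, 3: 6, 4: 14, 5: 5}
Shortest distance to 4 = 14, path = [0, 2, 4]


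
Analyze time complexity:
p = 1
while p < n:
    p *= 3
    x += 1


Per nesting level: O(log n) = O(log n)
Complexity: O(log n)


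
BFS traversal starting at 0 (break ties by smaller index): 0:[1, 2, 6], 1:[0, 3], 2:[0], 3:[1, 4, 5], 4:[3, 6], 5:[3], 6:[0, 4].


BFS queue: start with [0]
Visit order: [0, 1, 2, 6, 3, 4, 5]


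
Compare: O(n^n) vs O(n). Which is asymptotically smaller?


linear grows slower than n^n
O(n) is asymptotically smaller; O(n^n) grows faster


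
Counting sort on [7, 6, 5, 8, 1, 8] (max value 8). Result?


Count array: [0, 1, 0, 0, 0, 1, 1, 1, 2]
Reconstruct: [1, 5, 6, 7, 8, 8]


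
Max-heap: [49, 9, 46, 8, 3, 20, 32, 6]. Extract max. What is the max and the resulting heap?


Max = 49
Replace root with last, heapify down
Resulting heap: [46, 9, 32, 8, 3, 20, 6]


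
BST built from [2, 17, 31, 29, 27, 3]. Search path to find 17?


BST root = 2
Search for 17: compare at each node
Path: [2, 17]


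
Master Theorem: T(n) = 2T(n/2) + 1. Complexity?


a=2, b=2, c=0. log_2(2)=1 > c=0. Case 1: O(n^log_b(a)) = O(n)
Complexity: O(n)


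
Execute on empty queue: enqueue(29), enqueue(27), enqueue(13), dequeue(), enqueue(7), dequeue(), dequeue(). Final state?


enqueue(29) -> [29]
enqueue(27) -> [29, 27]
enqueue(13) -> [29, 27, 13]
dequeue() returns 29 -> [27, 13]
enqueue(7) -> [27, 13, 7]
dequeue() returns 27 -> [13, 7]
dequeue() returns 13 -> [7]
Final queue (front to back): [7]


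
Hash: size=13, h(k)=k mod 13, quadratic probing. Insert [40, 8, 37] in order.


Insertions: 40->slot 1; 8->slot 8; 37->slot 11
Table: [None, 40, None, None, None, None, None, None, 8, None, None, 37, None]


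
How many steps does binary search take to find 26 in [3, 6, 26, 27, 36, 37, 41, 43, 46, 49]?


Search for 26:
[0,9] mid=4 arr[4]=36
[0,3] mid=1 arr[1]=6
[2,3] mid=2 arr[2]=26
Total: 3 comparisons


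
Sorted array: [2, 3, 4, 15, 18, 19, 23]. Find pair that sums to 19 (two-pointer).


Two pointers: lo=0, hi=6
Found pair: (4, 15) summing to 19


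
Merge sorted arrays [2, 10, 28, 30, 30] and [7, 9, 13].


Compare heads, take smaller each step.
Merged: [2, 7, 9, 10, 13, 28, 30, 30]


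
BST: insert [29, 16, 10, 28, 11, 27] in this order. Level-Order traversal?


Root = 29; build tree by BST insertion.
Level-Order traversal: [29, 16, 10, 28, 11, 27]


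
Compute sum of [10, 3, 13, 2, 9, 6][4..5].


Prefix sums: [0, 10, 13, 26, 28, 37, 43]
Sum[4..5] = prefix[6] - prefix[4] = 43 - 28 = 15


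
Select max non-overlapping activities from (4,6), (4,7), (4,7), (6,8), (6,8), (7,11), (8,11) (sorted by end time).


Greedy: pick earliest-ending, then skip overlaps.
Selected (3 activities): [(4, 6), (6, 8), (8, 11)]


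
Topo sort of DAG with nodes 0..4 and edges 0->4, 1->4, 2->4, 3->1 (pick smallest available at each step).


Kahn's algorithm, process smallest node first
Order: [0, 2, 3, 1, 4]


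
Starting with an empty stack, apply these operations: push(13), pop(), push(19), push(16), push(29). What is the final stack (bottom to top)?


push(13) -> [13]
pop() returns 13 -> []
push(19) -> [19]
push(16) -> [19, 16]
push(29) -> [19, 16, 29]
Final stack (bottom to top): [19, 16, 29]


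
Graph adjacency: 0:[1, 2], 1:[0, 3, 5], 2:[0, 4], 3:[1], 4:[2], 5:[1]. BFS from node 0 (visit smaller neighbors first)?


BFS queue: start with [0]
Visit order: [0, 1, 2, 3, 5, 4]


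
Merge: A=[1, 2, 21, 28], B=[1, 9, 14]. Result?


Compare heads, take smaller each step.
Merged: [1, 1, 2, 9, 14, 21, 28]


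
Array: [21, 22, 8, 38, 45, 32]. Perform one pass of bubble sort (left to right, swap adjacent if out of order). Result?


After one pass: [21, 8, 22, 38, 32, 45]


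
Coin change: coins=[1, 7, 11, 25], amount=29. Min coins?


dp[0]=0; dp[i]=1+min(dp[i-c] for c in coins)
...dp[24]=4, dp[25]=1, dp[26]=2, dp[27]=3, dp[28]=4, dp[29]=3
Minimum coins for 29 = 3


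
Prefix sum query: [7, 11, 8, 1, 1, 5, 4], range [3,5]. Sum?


Prefix sums: [0, 7, 18, 26, 27, 28, 33, 37]
Sum[3..5] = prefix[6] - prefix[3] = 33 - 26 = 7


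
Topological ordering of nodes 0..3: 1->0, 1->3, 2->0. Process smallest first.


Kahn's algorithm, process smallest node first
Order: [1, 2, 0, 3]


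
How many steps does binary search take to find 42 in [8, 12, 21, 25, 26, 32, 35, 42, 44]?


Search for 42:
[0,8] mid=4 arr[4]=26
[5,8] mid=6 arr[6]=35
[7,8] mid=7 arr[7]=42
Total: 3 comparisons


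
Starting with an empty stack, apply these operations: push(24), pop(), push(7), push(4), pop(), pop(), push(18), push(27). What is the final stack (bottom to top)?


push(24) -> [24]
pop() returns 24 -> []
push(7) -> [7]
push(4) -> [7, 4]
pop() returns 4 -> [7]
pop() returns 7 -> []
push(18) -> [18]
push(27) -> [18, 27]
Final stack (bottom to top): [18, 27]


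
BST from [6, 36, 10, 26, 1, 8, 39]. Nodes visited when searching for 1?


BST root = 6
Search for 1: compare at each node
Path: [6, 1]


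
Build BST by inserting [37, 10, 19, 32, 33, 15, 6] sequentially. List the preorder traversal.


Root = 37; build tree by BST insertion.
Preorder traversal: [37, 10, 6, 19, 15, 32, 33]


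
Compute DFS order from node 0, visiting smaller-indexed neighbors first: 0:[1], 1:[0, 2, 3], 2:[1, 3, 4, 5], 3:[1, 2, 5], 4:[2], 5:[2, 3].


DFS stack-based: start with [0]
Visit order: [0, 1, 2, 3, 5, 4]


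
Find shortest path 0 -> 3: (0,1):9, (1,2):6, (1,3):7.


Dijkstra from 0:
Distances: {0: 0, 1: 9, 2: 15, 3: 16}
Shortest distance to 3 = 16, path = [0, 1, 3]


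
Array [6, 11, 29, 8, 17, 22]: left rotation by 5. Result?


Left rotate by 5: [22, 6, 11, 29, 8, 17]


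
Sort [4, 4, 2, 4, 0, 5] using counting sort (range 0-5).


Count array: [1, 0, 1, 0, 3, 1]
Reconstruct: [0, 2, 4, 4, 4, 5]


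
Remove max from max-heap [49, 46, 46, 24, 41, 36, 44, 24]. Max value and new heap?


Max = 49
Replace root with last, heapify down
Resulting heap: [46, 41, 46, 24, 24, 36, 44]


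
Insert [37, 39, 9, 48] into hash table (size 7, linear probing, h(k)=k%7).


Insertions: 37->slot 2; 39->slot 4; 9->slot 3; 48->slot 6
Table: [None, None, 37, 9, 39, None, 48]


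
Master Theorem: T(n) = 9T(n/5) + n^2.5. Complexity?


a=9, b=5, c=2.5. log_5(9)=1.365 < c=2.5. Case 3: O(n^c) = O(n^2.500)
Complexity: O(n^2.500)


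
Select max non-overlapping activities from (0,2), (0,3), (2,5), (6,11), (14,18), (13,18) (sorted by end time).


Greedy: pick earliest-ending, then skip overlaps.
Selected (4 activities): [(0, 2), (2, 5), (6, 11), (14, 18)]


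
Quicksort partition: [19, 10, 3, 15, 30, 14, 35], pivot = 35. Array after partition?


Elements <= 35 go left of pivot.
Result: [19, 10, 3, 15, 30, 14, 35], pivot at index 6


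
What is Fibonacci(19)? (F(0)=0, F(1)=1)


F(n)=F(n-1)+F(n-2)
...F(17)=1597, F(18)=2584, F(19)=4181


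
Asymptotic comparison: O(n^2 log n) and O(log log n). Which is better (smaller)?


double-logarithmic grows slower than n^2 log n
O(log log n) is asymptotically smaller; O(n^2 log n) grows faster


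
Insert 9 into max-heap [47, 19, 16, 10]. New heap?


Append 9: [47, 19, 16, 10, 9]
Bubble up: no swaps needed
Result: [47, 19, 16, 10, 9]


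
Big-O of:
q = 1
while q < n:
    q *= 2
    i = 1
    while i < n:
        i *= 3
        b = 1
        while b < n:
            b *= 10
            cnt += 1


Per nesting level: O(log n) * O(log n) * O(log n) = O((log n)^3)
Complexity: O((log n)^3)


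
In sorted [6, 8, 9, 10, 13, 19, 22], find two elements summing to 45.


Two pointers: lo=0, hi=6
No pair sums to 45


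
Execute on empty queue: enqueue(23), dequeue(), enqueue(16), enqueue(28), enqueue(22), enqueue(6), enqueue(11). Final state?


enqueue(23) -> [23]
dequeue() returns 23 -> []
enqueue(16) -> [16]
enqueue(28) -> [16, 28]
enqueue(22) -> [16, 28, 22]
enqueue(6) -> [16, 28, 22, 6]
enqueue(11) -> [16, 28, 22, 6, 11]
Final queue (front to back): [16, 28, 22, 6, 11]


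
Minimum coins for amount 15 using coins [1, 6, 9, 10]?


dp[0]=0; dp[i]=1+min(dp[i-c] for c in coins)
...dp[10]=1, dp[11]=2, dp[12]=2, dp[13]=3, dp[14]=4, dp[15]=2
Minimum coins for 15 = 2


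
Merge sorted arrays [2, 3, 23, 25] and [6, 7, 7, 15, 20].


Compare heads, take smaller each step.
Merged: [2, 3, 6, 7, 7, 15, 20, 23, 25]


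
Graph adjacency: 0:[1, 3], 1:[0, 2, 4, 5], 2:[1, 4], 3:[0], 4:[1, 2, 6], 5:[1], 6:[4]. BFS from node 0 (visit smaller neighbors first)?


BFS queue: start with [0]
Visit order: [0, 1, 3, 2, 4, 5, 6]


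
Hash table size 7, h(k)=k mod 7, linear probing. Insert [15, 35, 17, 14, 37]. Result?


Insertions: 15->slot 1; 35->slot 0; 17->slot 3; 14->slot 2; 37->slot 4
Table: [35, 15, 14, 17, 37, None, None]


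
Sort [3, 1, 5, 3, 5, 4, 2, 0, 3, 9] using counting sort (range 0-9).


Count array: [1, 1, 1, 3, 1, 2, 0, 0, 0, 1]
Reconstruct: [0, 1, 2, 3, 3, 3, 4, 5, 5, 9]


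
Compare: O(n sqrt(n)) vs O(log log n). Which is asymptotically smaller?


double-logarithmic grows slower than n^1.5
O(log log n) is asymptotically smaller; O(n sqrt(n)) grows faster


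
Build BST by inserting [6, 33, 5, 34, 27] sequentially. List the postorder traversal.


Root = 6; build tree by BST insertion.
Postorder traversal: [5, 27, 34, 33, 6]


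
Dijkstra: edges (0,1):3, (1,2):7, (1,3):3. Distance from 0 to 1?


Dijkstra from 0:
Distances: {0: 0, 1: 3, 2: 10, 3: 6}
Shortest distance to 1 = 3, path = [0, 1]


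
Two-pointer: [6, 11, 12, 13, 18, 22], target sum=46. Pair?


Two pointers: lo=0, hi=5
No pair sums to 46


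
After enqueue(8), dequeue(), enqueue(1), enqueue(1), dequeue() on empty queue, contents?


enqueue(8) -> [8]
dequeue() returns 8 -> []
enqueue(1) -> [1]
enqueue(1) -> [1, 1]
dequeue() returns 1 -> [1]
Final queue (front to back): [1]


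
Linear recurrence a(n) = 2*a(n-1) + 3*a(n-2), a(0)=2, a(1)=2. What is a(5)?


Build bottom-up:
...a(3)=26, a(4)=82, a(5)=2*82+3*26=242


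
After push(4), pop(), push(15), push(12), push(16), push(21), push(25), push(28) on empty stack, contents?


push(4) -> [4]
pop() returns 4 -> []
push(15) -> [15]
push(12) -> [15, 12]
push(16) -> [15, 12, 16]
push(21) -> [15, 12, 16, 21]
push(25) -> [15, 12, 16, 21, 25]
push(28) -> [15, 12, 16, 21, 25, 28]
Final stack (bottom to top): [15, 12, 16, 21, 25, 28]


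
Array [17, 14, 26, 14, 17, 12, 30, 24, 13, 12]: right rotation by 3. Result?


Right rotate by 3: [24, 13, 12, 17, 14, 26, 14, 17, 12, 30]


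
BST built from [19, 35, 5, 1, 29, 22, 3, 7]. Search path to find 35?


BST root = 19
Search for 35: compare at each node
Path: [19, 35]


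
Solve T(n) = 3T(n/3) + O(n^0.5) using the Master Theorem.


a=3, b=3, c=0.5. log_3(3)=1 > c=0.5. Case 1: O(n^log_b(a)) = O(n)
Complexity: O(n)


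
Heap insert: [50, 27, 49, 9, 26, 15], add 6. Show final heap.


Append 6: [50, 27, 49, 9, 26, 15, 6]
Bubble up: no swaps needed
Result: [50, 27, 49, 9, 26, 15, 6]


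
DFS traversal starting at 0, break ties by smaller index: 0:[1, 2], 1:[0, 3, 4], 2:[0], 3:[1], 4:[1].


DFS stack-based: start with [0]
Visit order: [0, 1, 3, 4, 2]


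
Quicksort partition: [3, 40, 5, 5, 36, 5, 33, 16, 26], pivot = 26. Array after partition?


Elements <= 26 go left of pivot.
Result: [3, 5, 5, 5, 16, 26, 33, 36, 40], pivot at index 5


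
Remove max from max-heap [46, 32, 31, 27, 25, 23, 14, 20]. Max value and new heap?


Max = 46
Replace root with last, heapify down
Resulting heap: [32, 27, 31, 20, 25, 23, 14]


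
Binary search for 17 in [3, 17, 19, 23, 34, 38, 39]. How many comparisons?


Search for 17:
[0,6] mid=3 arr[3]=23
[0,2] mid=1 arr[1]=17
Total: 2 comparisons


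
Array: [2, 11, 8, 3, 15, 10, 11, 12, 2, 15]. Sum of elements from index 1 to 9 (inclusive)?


Prefix sums: [0, 2, 13, 21, 24, 39, 49, 60, 72, 74, 89]
Sum[1..9] = prefix[10] - prefix[1] = 89 - 2 = 87


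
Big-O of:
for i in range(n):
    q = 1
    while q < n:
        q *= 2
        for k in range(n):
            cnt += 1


Per nesting level: O(n) * O(log n) * O(n) = O(n^2 log n)
Complexity: O(n^2 log n)


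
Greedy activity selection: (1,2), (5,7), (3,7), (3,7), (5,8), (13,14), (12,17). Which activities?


Greedy: pick earliest-ending, then skip overlaps.
Selected (3 activities): [(1, 2), (5, 7), (13, 14)]


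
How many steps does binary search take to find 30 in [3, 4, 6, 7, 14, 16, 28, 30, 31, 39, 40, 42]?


Search for 30:
[0,11] mid=5 arr[5]=16
[6,11] mid=8 arr[8]=31
[6,7] mid=6 arr[6]=28
[7,7] mid=7 arr[7]=30
Total: 4 comparisons


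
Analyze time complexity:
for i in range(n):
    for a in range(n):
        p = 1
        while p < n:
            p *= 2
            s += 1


Per nesting level: O(n) * O(n) * O(log n) = O(n^2 log n)
Complexity: O(n^2 log n)


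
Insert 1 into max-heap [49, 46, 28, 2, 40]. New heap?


Append 1: [49, 46, 28, 2, 40, 1]
Bubble up: no swaps needed
Result: [49, 46, 28, 2, 40, 1]


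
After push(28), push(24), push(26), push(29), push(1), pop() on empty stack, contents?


push(28) -> [28]
push(24) -> [28, 24]
push(26) -> [28, 24, 26]
push(29) -> [28, 24, 26, 29]
push(1) -> [28, 24, 26, 29, 1]
pop() returns 1 -> [28, 24, 26, 29]
Final stack (bottom to top): [28, 24, 26, 29]


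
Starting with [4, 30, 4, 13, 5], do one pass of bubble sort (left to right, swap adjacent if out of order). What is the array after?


After one pass: [4, 4, 13, 5, 30]


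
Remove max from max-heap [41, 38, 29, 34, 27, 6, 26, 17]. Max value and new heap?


Max = 41
Replace root with last, heapify down
Resulting heap: [38, 34, 29, 17, 27, 6, 26]


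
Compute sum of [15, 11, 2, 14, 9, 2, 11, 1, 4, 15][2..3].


Prefix sums: [0, 15, 26, 28, 42, 51, 53, 64, 65, 69, 84]
Sum[2..3] = prefix[4] - prefix[2] = 42 - 26 = 16


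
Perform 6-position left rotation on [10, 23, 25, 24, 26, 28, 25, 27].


Left rotate by 6: [25, 27, 10, 23, 25, 24, 26, 28]


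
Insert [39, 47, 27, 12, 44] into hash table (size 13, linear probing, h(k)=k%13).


Insertions: 39->slot 0; 47->slot 8; 27->slot 1; 12->slot 12; 44->slot 5
Table: [39, 27, None, None, None, 44, None, None, 47, None, None, None, 12]


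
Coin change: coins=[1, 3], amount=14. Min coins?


dp[0]=0; dp[i]=1+min(dp[i-c] for c in coins)
...dp[9]=3, dp[10]=4, dp[11]=5, dp[12]=4, dp[13]=5, dp[14]=6
Minimum coins for 14 = 6


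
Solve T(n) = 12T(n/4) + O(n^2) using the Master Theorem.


a=12, b=4, c=2. log_4(12)=1.792 < c=2. Case 3: O(n^c) = O(n^2)
Complexity: O(n^2)


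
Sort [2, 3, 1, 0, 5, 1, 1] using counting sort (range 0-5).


Count array: [1, 3, 1, 1, 0, 1]
Reconstruct: [0, 1, 1, 1, 2, 3, 5]


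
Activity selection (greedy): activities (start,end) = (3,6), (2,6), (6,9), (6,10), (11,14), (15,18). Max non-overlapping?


Greedy: pick earliest-ending, then skip overlaps.
Selected (4 activities): [(3, 6), (6, 9), (11, 14), (15, 18)]


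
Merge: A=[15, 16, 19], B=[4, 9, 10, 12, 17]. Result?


Compare heads, take smaller each step.
Merged: [4, 9, 10, 12, 15, 16, 17, 19]


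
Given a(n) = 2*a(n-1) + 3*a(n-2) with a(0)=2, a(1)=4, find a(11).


Build bottom-up:
...a(9)=29524, a(10)=88574, a(11)=2*88574+3*29524=265720


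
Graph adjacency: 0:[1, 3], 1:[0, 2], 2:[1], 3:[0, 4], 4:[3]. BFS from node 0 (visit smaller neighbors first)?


BFS queue: start with [0]
Visit order: [0, 1, 3, 2, 4]


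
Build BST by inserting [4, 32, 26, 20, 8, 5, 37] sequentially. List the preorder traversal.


Root = 4; build tree by BST insertion.
Preorder traversal: [4, 32, 26, 20, 8, 5, 37]


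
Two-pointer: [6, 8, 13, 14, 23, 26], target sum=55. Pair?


Two pointers: lo=0, hi=5
No pair sums to 55


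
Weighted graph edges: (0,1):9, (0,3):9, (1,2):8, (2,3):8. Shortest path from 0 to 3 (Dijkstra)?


Dijkstra from 0:
Distances: {0: 0, 1: 9, 2: 17, 3: 9}
Shortest distance to 3 = 9, path = [0, 3]


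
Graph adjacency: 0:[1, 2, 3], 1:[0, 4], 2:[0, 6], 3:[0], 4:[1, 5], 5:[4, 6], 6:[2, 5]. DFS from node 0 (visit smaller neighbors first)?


DFS stack-based: start with [0]
Visit order: [0, 1, 4, 5, 6, 2, 3]


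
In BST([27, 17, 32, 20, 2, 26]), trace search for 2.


BST root = 27
Search for 2: compare at each node
Path: [27, 17, 2]


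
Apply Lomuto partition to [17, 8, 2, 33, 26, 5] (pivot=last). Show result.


Elements <= 5 go left of pivot.
Result: [2, 5, 17, 33, 26, 8], pivot at index 1


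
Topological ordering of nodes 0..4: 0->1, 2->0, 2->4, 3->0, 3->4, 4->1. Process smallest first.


Kahn's algorithm, process smallest node first
Order: [2, 3, 0, 4, 1]


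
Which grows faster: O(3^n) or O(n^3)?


cubic grows slower than exponential (base 3)
O(n^3) is asymptotically smaller; O(3^n) grows faster


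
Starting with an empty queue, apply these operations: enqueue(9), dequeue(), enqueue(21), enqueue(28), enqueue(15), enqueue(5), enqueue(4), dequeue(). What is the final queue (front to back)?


enqueue(9) -> [9]
dequeue() returns 9 -> []
enqueue(21) -> [21]
enqueue(28) -> [21, 28]
enqueue(15) -> [21, 28, 15]
enqueue(5) -> [21, 28, 15, 5]
enqueue(4) -> [21, 28, 15, 5, 4]
dequeue() returns 21 -> [28, 15, 5, 4]
Final queue (front to back): [28, 15, 5, 4]


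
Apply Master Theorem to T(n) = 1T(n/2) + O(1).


a=1, b=2, c=0. log_2(1)=0 = c=0. Case 2: O(n^c log n) = O(log n)
Complexity: O(log n)


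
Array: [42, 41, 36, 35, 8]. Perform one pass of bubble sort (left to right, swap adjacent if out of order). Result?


After one pass: [41, 36, 35, 8, 42]


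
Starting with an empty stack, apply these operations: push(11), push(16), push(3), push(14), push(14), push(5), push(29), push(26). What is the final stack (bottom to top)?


push(11) -> [11]
push(16) -> [11, 16]
push(3) -> [11, 16, 3]
push(14) -> [11, 16, 3, 14]
push(14) -> [11, 16, 3, 14, 14]
push(5) -> [11, 16, 3, 14, 14, 5]
push(29) -> [11, 16, 3, 14, 14, 5, 29]
push(26) -> [11, 16, 3, 14, 14, 5, 29, 26]
Final stack (bottom to top): [11, 16, 3, 14, 14, 5, 29, 26]


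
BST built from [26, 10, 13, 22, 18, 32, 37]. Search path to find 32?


BST root = 26
Search for 32: compare at each node
Path: [26, 32]


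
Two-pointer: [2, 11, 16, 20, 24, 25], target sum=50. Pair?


Two pointers: lo=0, hi=5
No pair sums to 50


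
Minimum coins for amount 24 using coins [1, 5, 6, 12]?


dp[0]=0; dp[i]=1+min(dp[i-c] for c in coins)
...dp[19]=3, dp[20]=4, dp[21]=4, dp[22]=3, dp[23]=3, dp[24]=2
Minimum coins for 24 = 2


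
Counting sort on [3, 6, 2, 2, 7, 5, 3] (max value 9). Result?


Count array: [0, 0, 2, 2, 0, 1, 1, 1, 0, 0]
Reconstruct: [2, 2, 3, 3, 5, 6, 7]


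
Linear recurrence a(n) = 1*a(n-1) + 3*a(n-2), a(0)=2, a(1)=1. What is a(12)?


Build bottom-up:
...a(10)=4207, a(11)=9637, a(12)=1*9637+3*4207=22258


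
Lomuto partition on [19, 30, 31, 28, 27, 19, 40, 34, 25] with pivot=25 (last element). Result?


Elements <= 25 go left of pivot.
Result: [19, 19, 25, 28, 27, 30, 40, 34, 31], pivot at index 2


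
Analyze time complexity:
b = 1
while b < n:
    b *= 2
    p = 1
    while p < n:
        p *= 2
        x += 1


Per nesting level: O(log n) * O(log n) = O((log n)^2)
Complexity: O((log n)^2)


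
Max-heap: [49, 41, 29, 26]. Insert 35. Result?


Append 35: [49, 41, 29, 26, 35]
Bubble up: no swaps needed
Result: [49, 41, 29, 26, 35]


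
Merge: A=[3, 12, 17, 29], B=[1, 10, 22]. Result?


Compare heads, take smaller each step.
Merged: [1, 3, 10, 12, 17, 22, 29]


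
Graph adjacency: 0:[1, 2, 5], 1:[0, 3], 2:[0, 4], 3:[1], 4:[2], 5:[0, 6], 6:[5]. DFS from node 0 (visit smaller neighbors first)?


DFS stack-based: start with [0]
Visit order: [0, 1, 3, 2, 4, 5, 6]


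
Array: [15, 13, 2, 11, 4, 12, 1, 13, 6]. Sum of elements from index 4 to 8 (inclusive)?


Prefix sums: [0, 15, 28, 30, 41, 45, 57, 58, 71, 77]
Sum[4..8] = prefix[9] - prefix[4] = 77 - 41 = 36


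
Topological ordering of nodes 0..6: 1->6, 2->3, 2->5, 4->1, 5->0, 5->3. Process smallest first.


Kahn's algorithm, process smallest node first
Order: [2, 4, 1, 5, 0, 3, 6]
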